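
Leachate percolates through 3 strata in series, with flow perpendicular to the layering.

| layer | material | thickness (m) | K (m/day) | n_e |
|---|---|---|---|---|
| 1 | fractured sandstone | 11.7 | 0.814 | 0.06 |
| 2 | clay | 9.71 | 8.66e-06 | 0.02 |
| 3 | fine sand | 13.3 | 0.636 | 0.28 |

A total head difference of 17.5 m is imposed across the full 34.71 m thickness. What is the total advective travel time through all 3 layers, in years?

810

With flow normal to the layers, continuity requires the same specific discharge q through every layer.
Σ(b_i/K_i) = 11.7/0.814 + 9.71/8.66e-06 + 13.3/0.636 = 1.121e+06 d.
q = Δh / Σ(b_i/K_i) = 17.5 / 1.121e+06 = 1.561e-05 m/day.
In each layer the seepage velocity is v_i = q/n_i, so the layer transit time is t_i = b_i·n_i / q:
  layer 1 (fractured sandstone): t_1 = 11.7 × 0.06 / 1.561e-05 = 44979 d
  layer 2 (clay): t_2 = 9.71 × 0.02 / 1.561e-05 = 12443 d
  layer 3 (fine sand): t_3 = 13.3 × 0.28 / 1.561e-05 = 2.386e+05 d
Total t = Σ t_i = 2.960e+05 days = 810.5 years.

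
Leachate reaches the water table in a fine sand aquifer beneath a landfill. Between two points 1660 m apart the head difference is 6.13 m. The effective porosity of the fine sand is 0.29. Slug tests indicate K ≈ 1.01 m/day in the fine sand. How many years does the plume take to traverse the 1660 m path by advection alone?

Hydraulic gradient i = Δh / L = 6.13 / 1660 = 0.003693.
Darcy flux q = K · i = 1.010 × 0.003693 = 0.003730 m/day.
Seepage velocity v = q / n_e = 0.003730 / 0.29 = 0.01286 m/day.
Travel time t = L / v = 1660 / 0.01286 = 1.291e+05 days = 353.4 years.

353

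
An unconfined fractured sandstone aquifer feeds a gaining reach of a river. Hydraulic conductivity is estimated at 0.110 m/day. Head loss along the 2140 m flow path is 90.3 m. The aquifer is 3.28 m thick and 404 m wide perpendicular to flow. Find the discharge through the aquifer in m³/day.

6.15

Cross-sectional area A = 404 × 3.28 = 1325 m².
Hydraulic gradient i = Δh / L = 90.3 / 2140 = 0.04220.
Darcy's law: Q = K · A · i = 0.1100 × 1325 × 0.04220 = 6.151 m³/day.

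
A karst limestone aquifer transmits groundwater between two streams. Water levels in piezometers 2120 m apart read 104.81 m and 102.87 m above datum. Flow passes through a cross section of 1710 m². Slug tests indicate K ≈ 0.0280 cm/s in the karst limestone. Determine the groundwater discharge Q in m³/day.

Convert K: 0.0280 cm/s × 864 = 24.19 m/day.
Hydraulic gradient i = (104.81 − 102.87) / 2120 = 1.94 / 2120 = 0.0009151.
Darcy's law: Q = K · A · i = 24.19 × 1710 × 0.0009151 = 37.86 m³/day.

37.9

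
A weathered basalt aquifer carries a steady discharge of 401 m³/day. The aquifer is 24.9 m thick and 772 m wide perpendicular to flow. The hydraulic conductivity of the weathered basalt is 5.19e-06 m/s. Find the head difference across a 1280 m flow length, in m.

59.5

Convert K: 5.19e-06 m/s × 86400 = 0.4484 m/day.
Cross-sectional area A = 772 × 24.9 = 19223 m².
From Q = K·A·i, i = Q / (K·A) = 401 / (0.4484 × 19223) = 0.04652.
Head loss Δh = i · L = 0.04652 × 1280 = 59.55 m.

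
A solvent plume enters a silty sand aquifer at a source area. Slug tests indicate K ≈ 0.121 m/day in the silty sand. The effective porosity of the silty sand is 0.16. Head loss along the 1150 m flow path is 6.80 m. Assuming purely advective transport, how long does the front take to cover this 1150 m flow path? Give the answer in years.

704

Hydraulic gradient i = Δh / L = 6.80 / 1150 = 0.005913.
Darcy flux q = K · i = 0.1210 × 0.005913 = 0.0007155 m/day.
Seepage velocity v = q / n_e = 0.0007155 / 0.16 = 0.004472 m/day.
Travel time t = L / v = 1150 / 0.004472 = 2.572e+05 days = 704.1 years.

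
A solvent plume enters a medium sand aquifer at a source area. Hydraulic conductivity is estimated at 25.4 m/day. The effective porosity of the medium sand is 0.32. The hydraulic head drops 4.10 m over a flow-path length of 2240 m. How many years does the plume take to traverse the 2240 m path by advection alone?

42.2

Hydraulic gradient i = Δh / L = 4.10 / 2240 = 0.001830.
Darcy flux q = K · i = 25.40 × 0.001830 = 0.04649 m/day.
Seepage velocity v = q / n_e = 0.04649 / 0.32 = 0.1453 m/day.
Travel time t = L / v = 2240 / 0.1453 = 15418 days = 42.21 years.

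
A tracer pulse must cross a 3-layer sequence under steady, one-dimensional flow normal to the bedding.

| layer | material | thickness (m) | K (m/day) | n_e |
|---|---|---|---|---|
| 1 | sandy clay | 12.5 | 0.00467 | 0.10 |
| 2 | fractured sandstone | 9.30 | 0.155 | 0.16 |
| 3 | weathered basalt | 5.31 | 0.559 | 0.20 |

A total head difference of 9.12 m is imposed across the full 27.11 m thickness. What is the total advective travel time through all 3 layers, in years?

3.13

With flow normal to the layers, continuity requires the same specific discharge q through every layer.
Σ(b_i/K_i) = 12.5/0.00467 + 9.30/0.155 + 5.31/0.559 = 2746 d.
q = Δh / Σ(b_i/K_i) = 9.12 / 2746 = 0.003321 m/day.
In each layer the seepage velocity is v_i = q/n_i, so the layer transit time is t_i = b_i·n_i / q:
  layer 1 (sandy clay): t_1 = 12.5 × 0.10 / 0.003321 = 376.4 d
  layer 2 (fractured sandstone): t_2 = 9.30 × 0.16 / 0.003321 = 448.1 d
  layer 3 (weathered basalt): t_3 = 5.31 × 0.20 / 0.003321 = 319.8 d
Total t = Σ t_i = 1144 days = 3.133 years.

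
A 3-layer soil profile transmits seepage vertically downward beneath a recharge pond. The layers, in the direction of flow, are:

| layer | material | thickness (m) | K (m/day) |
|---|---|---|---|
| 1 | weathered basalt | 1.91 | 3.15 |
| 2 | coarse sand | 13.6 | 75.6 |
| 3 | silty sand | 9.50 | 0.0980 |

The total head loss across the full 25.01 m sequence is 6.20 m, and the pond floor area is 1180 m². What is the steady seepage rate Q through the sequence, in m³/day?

Flow is perpendicular to layering, so the layers act in series and the equivalent K is the thickness-weighted harmonic mean.
Total thickness L = 1.91 + 13.6 + 9.50 = 25.01 m.
Σ(b_i/K_i) = 1.91/3.15 + 13.6/75.6 + 9.50/0.0980 = 97.73 d.
K_eq = L / Σ(b_i/K_i) = 25.01 / 97.73 = 0.2559 m/day.
Q = K_eq · A · (Δh/L) = 0.2559 × 1180 × (6.20/25.01) = 74.86 m³/day.

74.9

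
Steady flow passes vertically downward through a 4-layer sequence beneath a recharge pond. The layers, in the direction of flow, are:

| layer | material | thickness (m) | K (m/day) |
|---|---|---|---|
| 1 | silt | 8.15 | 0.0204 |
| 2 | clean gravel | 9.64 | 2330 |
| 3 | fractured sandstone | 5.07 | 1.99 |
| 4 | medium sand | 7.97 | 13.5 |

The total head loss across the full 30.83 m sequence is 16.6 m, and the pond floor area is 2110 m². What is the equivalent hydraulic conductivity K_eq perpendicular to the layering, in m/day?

0.0766

Flow is perpendicular to layering, so the layers act in series and the equivalent K is the thickness-weighted harmonic mean.
Total thickness L = 8.15 + 9.64 + 5.07 + 7.97 = 30.83 m.
Σ(b_i/K_i) = 8.15/0.0204 + 9.64/2330 + 5.07/1.99 + 7.97/13.5 = 402.7 d.
K_eq = L / Σ(b_i/K_i) = 30.83 / 402.7 = 0.07657 m/day.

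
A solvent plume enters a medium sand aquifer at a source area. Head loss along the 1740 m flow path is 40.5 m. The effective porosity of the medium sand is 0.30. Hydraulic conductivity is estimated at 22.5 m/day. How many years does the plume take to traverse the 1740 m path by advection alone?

2.73

Hydraulic gradient i = Δh / L = 40.5 / 1740 = 0.02328.
Darcy flux q = K · i = 22.50 × 0.02328 = 0.5237 m/day.
Seepage velocity v = q / n_e = 0.5237 / 0.30 = 1.746 m/day.
Travel time t = L / v = 1740 / 1.746 = 996.7 days = 2.729 years.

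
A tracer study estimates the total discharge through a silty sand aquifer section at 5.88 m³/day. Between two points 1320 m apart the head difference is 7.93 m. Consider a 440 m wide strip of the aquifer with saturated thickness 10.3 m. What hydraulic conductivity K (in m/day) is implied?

0.216

Cross-sectional area A = 440 × 10.3 = 4532 m².
Hydraulic gradient i = Δh / L = 7.93 / 1320 = 0.006008.
From Q = K·A·i, K = Q / (A·i) = 5.88 / (4532 × 0.006008) = 0.2160 m/day.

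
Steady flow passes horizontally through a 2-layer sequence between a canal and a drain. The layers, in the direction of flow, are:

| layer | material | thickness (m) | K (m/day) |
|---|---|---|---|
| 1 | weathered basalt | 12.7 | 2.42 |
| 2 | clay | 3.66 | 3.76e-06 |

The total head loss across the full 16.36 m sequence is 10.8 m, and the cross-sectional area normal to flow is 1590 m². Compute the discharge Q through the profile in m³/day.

Flow is perpendicular to layering, so the layers act in series and the equivalent K is the thickness-weighted harmonic mean.
Total thickness L = 12.7 + 3.66 = 16.36 m.
Σ(b_i/K_i) = 12.7/2.42 + 3.66/3.76e-06 = 9.734e+05 d.
K_eq = L / Σ(b_i/K_i) = 16.36 / 9.734e+05 = 1.681e-05 m/day.
Q = K_eq · A · (Δh/L) = 1.681e-05 × 1590 × (10.8/16.36) = 0.01764 m³/day.

0.0176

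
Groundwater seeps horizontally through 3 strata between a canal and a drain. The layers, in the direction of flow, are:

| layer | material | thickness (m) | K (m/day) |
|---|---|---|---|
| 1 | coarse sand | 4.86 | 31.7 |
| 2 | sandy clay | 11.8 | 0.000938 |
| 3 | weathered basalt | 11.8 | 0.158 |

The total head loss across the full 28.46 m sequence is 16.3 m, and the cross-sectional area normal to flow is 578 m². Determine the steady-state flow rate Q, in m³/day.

0.744

Flow is perpendicular to layering, so the layers act in series and the equivalent K is the thickness-weighted harmonic mean.
Total thickness L = 4.86 + 11.8 + 11.8 = 28.46 m.
Σ(b_i/K_i) = 4.86/31.7 + 11.8/0.000938 + 11.8/0.158 = 12655 d.
K_eq = L / Σ(b_i/K_i) = 28.46 / 12655 = 0.002249 m/day.
Q = K_eq · A · (Δh/L) = 0.002249 × 578 × (16.3/28.46) = 0.7445 m³/day.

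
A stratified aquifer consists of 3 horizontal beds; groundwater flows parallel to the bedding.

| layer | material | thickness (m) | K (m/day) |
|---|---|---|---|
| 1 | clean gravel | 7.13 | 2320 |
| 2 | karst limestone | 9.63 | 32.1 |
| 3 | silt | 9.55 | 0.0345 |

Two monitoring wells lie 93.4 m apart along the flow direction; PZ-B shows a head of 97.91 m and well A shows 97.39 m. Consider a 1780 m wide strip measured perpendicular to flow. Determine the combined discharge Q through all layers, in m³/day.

Flow is parallel to layering, so each bed carries its own Darcy discharge and the transmissivities add.
Σ(K_i·b_i) = 2320×7.13 + 32.1×9.63 + 0.0345×9.55 = 16851 m²/day.
Hydraulic gradient i = (97.91 − 97.39) / 93.4 = 0.52 / 93.4 = 0.005567.
Q = Σ(K_i·b_i) · W · i = 16851 × 1780 × 0.005567 = 1.670e+05 m³/day.

167000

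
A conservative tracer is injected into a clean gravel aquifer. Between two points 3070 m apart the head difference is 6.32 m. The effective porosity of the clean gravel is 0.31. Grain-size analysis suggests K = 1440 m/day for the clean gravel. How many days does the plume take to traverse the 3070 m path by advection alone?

321

Hydraulic gradient i = Δh / L = 6.32 / 3070 = 0.002059.
Darcy flux q = K · i = 1440 × 0.002059 = 2.964 m/day.
Seepage velocity v = q / n_e = 2.964 / 0.31 = 9.563 m/day.
Travel time t = L / v = 3070 / 9.563 = 321.0 days.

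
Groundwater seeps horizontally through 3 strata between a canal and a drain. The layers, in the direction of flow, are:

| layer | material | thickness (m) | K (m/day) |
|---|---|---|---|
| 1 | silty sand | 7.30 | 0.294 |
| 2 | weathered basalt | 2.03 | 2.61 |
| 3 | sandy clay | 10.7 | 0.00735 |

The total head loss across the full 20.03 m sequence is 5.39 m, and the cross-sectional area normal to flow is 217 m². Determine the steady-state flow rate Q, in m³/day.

Flow is perpendicular to layering, so the layers act in series and the equivalent K is the thickness-weighted harmonic mean.
Total thickness L = 7.30 + 2.03 + 10.7 = 20.03 m.
Σ(b_i/K_i) = 7.30/0.294 + 2.03/2.61 + 10.7/0.00735 = 1481 d.
K_eq = L / Σ(b_i/K_i) = 20.03 / 1481 = 0.01352 m/day.
Q = K_eq · A · (Δh/L) = 0.01352 × 217 × (5.39/20.03) = 0.7895 m³/day.

0.790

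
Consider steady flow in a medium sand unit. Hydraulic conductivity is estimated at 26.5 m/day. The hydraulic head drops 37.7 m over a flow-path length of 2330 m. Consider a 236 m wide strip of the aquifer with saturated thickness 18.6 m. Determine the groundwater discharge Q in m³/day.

1880

Cross-sectional area A = 236 × 18.6 = 4390 m².
Hydraulic gradient i = Δh / L = 37.7 / 2330 = 0.01618.
Darcy's law: Q = K · A · i = 26.50 × 4390 × 0.01618 = 1882 m³/day.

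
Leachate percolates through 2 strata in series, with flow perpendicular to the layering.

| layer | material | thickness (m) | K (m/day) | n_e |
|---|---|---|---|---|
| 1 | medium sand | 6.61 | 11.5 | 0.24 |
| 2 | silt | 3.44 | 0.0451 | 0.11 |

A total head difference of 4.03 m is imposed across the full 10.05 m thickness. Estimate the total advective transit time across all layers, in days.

With flow normal to the layers, continuity requires the same specific discharge q through every layer.
Σ(b_i/K_i) = 6.61/11.5 + 3.44/0.0451 = 76.85 d.
q = Δh / Σ(b_i/K_i) = 4.03 / 76.85 = 0.05244 m/day.
In each layer the seepage velocity is v_i = q/n_i, so the layer transit time is t_i = b_i·n_i / q:
  layer 1 (medium sand): t_1 = 6.61 × 0.24 / 0.05244 = 30.25 d
  layer 2 (silt): t_2 = 3.44 × 0.11 / 0.05244 = 7.216 d
Total t = Σ t_i = 37.47 days.

37.5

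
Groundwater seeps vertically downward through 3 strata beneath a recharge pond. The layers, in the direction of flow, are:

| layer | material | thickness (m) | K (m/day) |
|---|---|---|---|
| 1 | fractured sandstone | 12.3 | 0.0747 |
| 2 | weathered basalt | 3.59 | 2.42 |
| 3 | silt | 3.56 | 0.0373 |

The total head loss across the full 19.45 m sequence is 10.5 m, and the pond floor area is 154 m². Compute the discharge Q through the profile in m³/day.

6.18

Flow is perpendicular to layering, so the layers act in series and the equivalent K is the thickness-weighted harmonic mean.
Total thickness L = 12.3 + 3.59 + 3.56 = 19.45 m.
Σ(b_i/K_i) = 12.3/0.0747 + 3.59/2.42 + 3.56/0.0373 = 261.6 d.
K_eq = L / Σ(b_i/K_i) = 19.45 / 261.6 = 0.07435 m/day.
Q = K_eq · A · (Δh/L) = 0.07435 × 154 × (10.5/19.45) = 6.182 m³/day.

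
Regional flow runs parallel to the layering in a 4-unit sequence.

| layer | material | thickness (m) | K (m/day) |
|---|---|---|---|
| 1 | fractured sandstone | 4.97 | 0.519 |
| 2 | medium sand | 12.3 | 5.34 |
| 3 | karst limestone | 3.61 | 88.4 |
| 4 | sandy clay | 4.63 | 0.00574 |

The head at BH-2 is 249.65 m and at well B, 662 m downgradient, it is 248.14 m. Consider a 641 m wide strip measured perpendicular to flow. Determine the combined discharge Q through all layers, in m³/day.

Flow is parallel to layering, so each bed carries its own Darcy discharge and the transmissivities add.
Σ(K_i·b_i) = 0.519×4.97 + 5.34×12.3 + 88.4×3.61 + 0.00574×4.63 = 387.4 m²/day.
Hydraulic gradient i = (249.65 − 248.14) / 662 = 1.51 / 662 = 0.002281.
Q = Σ(K_i·b_i) · W · i = 387.4 × 641 × 0.002281 = 566.4 m³/day.

566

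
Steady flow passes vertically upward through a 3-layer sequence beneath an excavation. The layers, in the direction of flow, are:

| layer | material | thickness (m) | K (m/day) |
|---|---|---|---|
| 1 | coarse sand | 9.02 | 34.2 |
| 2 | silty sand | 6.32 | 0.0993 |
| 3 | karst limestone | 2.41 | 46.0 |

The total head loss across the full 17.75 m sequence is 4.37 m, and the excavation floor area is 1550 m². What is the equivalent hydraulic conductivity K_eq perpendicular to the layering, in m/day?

0.278

Flow is perpendicular to layering, so the layers act in series and the equivalent K is the thickness-weighted harmonic mean.
Total thickness L = 9.02 + 6.32 + 2.41 = 17.75 m.
Σ(b_i/K_i) = 9.02/34.2 + 6.32/0.0993 + 2.41/46.0 = 63.96 d.
K_eq = L / Σ(b_i/K_i) = 17.75 / 63.96 = 0.2775 m/day.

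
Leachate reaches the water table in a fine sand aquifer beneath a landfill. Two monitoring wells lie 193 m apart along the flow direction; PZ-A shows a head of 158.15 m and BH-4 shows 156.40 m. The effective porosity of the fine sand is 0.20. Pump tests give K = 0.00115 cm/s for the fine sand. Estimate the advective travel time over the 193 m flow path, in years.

11.7

Convert K: 0.00115 cm/s × 864 = 0.9936 m/day.
Hydraulic gradient i = (158.15 − 156.40) / 193 = 1.75 / 193 = 0.009067.
Darcy flux q = K · i = 0.9936 × 0.009067 = 0.009009 m/day.
Seepage velocity v = q / n_e = 0.009009 / 0.20 = 0.04505 m/day.
Travel time t = L / v = 193 / 0.04505 = 4284 days = 11.73 years.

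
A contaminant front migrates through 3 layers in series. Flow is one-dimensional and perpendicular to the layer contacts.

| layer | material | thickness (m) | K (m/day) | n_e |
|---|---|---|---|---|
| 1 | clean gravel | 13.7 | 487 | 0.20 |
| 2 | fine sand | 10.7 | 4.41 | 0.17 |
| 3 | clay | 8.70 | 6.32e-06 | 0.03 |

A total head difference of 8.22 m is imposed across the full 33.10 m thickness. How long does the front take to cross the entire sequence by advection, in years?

With flow normal to the layers, continuity requires the same specific discharge q through every layer.
Σ(b_i/K_i) = 13.7/487 + 10.7/4.41 + 8.70/6.32e-06 = 1.377e+06 d.
q = Δh / Σ(b_i/K_i) = 8.22 / 1.377e+06 = 5.971e-06 m/day.
In each layer the seepage velocity is v_i = q/n_i, so the layer transit time is t_i = b_i·n_i / q:
  layer 1 (clean gravel): t_1 = 13.7 × 0.20 / 5.971e-06 = 4.589e+05 d
  layer 2 (fine sand): t_2 = 10.7 × 0.17 / 5.971e-06 = 3.046e+05 d
  layer 3 (clay): t_3 = 8.70 × 0.03 / 5.971e-06 = 43709 d
Total t = Σ t_i = 8.072e+05 days = 2210 years.

2210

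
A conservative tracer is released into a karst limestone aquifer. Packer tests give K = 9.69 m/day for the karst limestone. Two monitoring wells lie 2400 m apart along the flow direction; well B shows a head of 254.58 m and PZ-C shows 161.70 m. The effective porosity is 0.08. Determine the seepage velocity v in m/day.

Hydraulic gradient i = (254.58 − 161.70) / 2400 = 92.88 / 2400 = 0.03870.
Darcy flux q = K · i = 9.690 × 0.03870 = 0.3750 m/day.
Seepage velocity v = q / n_e = 0.3750 / 0.08 = 4.688 m/day.

4.69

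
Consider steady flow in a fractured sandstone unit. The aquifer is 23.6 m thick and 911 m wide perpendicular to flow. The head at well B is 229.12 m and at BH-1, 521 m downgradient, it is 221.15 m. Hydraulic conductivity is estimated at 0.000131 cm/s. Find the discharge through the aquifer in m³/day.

Convert K: 0.000131 cm/s × 864 = 0.1132 m/day.
Cross-sectional area A = 911 × 23.6 = 21500 m².
Hydraulic gradient i = (229.12 − 221.15) / 521 = 7.97 / 521 = 0.01530.
Darcy's law: Q = K · A · i = 0.1132 × 21500 × 0.01530 = 37.23 m³/day.

37.2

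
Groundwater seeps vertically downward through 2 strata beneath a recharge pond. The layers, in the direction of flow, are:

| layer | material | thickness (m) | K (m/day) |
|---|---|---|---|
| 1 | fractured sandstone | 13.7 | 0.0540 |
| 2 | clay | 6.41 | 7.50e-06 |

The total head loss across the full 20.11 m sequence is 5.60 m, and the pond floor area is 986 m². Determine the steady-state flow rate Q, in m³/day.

Flow is perpendicular to layering, so the layers act in series and the equivalent K is the thickness-weighted harmonic mean.
Total thickness L = 13.7 + 6.41 = 20.11 m.
Σ(b_i/K_i) = 13.7/0.0540 + 6.41/7.50e-06 = 8.549e+05 d.
K_eq = L / Σ(b_i/K_i) = 20.11 / 8.549e+05 = 2.352e-05 m/day.
Q = K_eq · A · (Δh/L) = 2.352e-05 × 986 × (5.60/20.11) = 0.006459 m³/day.

0.00646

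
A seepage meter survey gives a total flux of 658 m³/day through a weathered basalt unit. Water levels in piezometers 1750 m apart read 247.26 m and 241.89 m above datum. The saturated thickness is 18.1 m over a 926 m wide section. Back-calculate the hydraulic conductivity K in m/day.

12.8

Cross-sectional area A = 926 × 18.1 = 16761 m².
Hydraulic gradient i = (247.26 − 241.89) / 1750 = 5.37 / 1750 = 0.003069.
From Q = K·A·i, K = Q / (A·i) = 658 / (16761 × 0.003069) = 12.79 m/day.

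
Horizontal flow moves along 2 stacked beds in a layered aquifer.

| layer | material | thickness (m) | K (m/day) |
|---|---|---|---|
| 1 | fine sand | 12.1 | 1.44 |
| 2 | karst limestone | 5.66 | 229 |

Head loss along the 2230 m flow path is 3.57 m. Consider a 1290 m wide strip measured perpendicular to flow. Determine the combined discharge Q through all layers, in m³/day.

Flow is parallel to layering, so each bed carries its own Darcy discharge and the transmissivities add.
Σ(K_i·b_i) = 1.44×12.1 + 229×5.66 = 1314 m²/day.
Hydraulic gradient i = Δh / L = 3.57 / 2230 = 0.001601.
Q = Σ(K_i·b_i) · W · i = 1314 × 1290 × 0.001601 = 2713 m³/day.

2710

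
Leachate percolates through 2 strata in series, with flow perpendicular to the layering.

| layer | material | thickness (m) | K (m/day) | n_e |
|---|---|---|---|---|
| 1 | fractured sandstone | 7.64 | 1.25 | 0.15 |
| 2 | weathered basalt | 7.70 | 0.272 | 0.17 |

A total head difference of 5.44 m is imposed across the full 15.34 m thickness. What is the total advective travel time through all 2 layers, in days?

With flow normal to the layers, continuity requires the same specific discharge q through every layer.
Σ(b_i/K_i) = 7.64/1.25 + 7.70/0.272 = 34.42 d.
q = Δh / Σ(b_i/K_i) = 5.44 / 34.42 = 0.1580 m/day.
In each layer the seepage velocity is v_i = q/n_i, so the layer transit time is t_i = b_i·n_i / q:
  layer 1 (fractured sandstone): t_1 = 7.64 × 0.15 / 0.1580 = 7.251 d
  layer 2 (weathered basalt): t_2 = 7.70 × 0.17 / 0.1580 = 8.283 d
Total t = Σ t_i = 15.53 days.

15.5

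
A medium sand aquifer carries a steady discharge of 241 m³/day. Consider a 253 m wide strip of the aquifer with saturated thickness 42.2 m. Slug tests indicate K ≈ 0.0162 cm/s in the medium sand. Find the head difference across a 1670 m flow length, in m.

Convert K: 0.0162 cm/s × 864 = 14.00 m/day.
Cross-sectional area A = 253 × 42.2 = 10677 m².
From Q = K·A·i, i = Q / (K·A) = 241 / (14.00 × 10677) = 0.001613.
Head loss Δh = i · L = 0.001613 × 1670 = 2.693 m.

2.69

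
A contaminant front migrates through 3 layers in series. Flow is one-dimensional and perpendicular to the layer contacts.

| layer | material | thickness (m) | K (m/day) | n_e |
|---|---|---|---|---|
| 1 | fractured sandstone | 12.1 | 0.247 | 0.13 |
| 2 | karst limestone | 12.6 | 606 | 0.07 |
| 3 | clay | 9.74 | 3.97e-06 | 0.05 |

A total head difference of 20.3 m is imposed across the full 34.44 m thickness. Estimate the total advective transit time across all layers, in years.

973

With flow normal to the layers, continuity requires the same specific discharge q through every layer.
Σ(b_i/K_i) = 12.1/0.247 + 12.6/606 + 9.74/3.97e-06 = 2.453e+06 d.
q = Δh / Σ(b_i/K_i) = 20.3 / 2.453e+06 = 8.274e-06 m/day.
In each layer the seepage velocity is v_i = q/n_i, so the layer transit time is t_i = b_i·n_i / q:
  layer 1 (fractured sandstone): t_1 = 12.1 × 0.13 / 8.274e-06 = 1.901e+05 d
  layer 2 (karst limestone): t_2 = 12.6 × 0.07 / 8.274e-06 = 1.066e+05 d
  layer 3 (clay): t_3 = 9.74 × 0.05 / 8.274e-06 = 58859 d
Total t = Σ t_i = 3.556e+05 days = 973.5 years.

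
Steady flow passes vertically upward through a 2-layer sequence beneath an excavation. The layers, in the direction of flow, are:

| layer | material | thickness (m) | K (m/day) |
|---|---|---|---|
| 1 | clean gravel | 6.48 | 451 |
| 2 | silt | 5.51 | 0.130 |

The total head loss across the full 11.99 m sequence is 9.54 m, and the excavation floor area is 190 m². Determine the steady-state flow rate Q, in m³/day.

Flow is perpendicular to layering, so the layers act in series and the equivalent K is the thickness-weighted harmonic mean.
Total thickness L = 6.48 + 5.51 = 11.99 m.
Σ(b_i/K_i) = 6.48/451 + 5.51/0.130 = 42.40 d.
K_eq = L / Σ(b_i/K_i) = 11.99 / 42.40 = 0.2828 m/day.
Q = K_eq · A · (Δh/L) = 0.2828 × 190 × (9.54/11.99) = 42.75 m³/day.

42.8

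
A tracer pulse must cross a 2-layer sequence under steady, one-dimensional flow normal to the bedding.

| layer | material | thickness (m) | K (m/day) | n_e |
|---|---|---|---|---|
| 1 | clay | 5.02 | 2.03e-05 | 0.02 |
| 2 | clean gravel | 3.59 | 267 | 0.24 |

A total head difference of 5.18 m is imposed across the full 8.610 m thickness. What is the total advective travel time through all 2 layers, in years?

126

With flow normal to the layers, continuity requires the same specific discharge q through every layer.
Σ(b_i/K_i) = 5.02/2.03e-05 + 3.59/267 = 2.473e+05 d.
q = Δh / Σ(b_i/K_i) = 5.18 / 2.473e+05 = 2.095e-05 m/day.
In each layer the seepage velocity is v_i = q/n_i, so the layer transit time is t_i = b_i·n_i / q:
  layer 1 (clay): t_1 = 5.02 × 0.02 / 2.095e-05 = 4793 d
  layer 2 (clean gravel): t_2 = 3.59 × 0.24 / 2.095e-05 = 41132 d
Total t = Σ t_i = 45925 days = 125.7 years.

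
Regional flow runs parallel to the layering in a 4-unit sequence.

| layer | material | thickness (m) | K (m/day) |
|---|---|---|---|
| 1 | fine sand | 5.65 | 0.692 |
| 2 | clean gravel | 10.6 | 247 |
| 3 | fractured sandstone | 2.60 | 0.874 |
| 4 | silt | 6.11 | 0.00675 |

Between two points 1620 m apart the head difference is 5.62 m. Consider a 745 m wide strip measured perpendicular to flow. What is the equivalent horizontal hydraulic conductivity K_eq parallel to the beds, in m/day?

Flow is parallel to layering, so each bed carries its own Darcy discharge and the transmissivities add.
Σ(K_i·b_i) = 0.692×5.65 + 247×10.6 + 0.874×2.60 + 0.00675×6.11 = 2624 m²/day.
Total thickness b = 24.96 m, so K_eq = Σ(K_i·b_i)/b = 105.1 m/day.

105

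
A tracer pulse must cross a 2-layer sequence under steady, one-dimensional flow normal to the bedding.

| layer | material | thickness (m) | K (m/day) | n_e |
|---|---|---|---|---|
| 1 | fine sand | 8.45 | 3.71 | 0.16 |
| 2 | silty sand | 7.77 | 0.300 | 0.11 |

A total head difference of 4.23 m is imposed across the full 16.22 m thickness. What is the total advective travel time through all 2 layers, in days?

With flow normal to the layers, continuity requires the same specific discharge q through every layer.
Σ(b_i/K_i) = 8.45/3.71 + 7.77/0.300 = 28.18 d.
q = Δh / Σ(b_i/K_i) = 4.23 / 28.18 = 0.1501 m/day.
In each layer the seepage velocity is v_i = q/n_i, so the layer transit time is t_i = b_i·n_i / q:
  layer 1 (fine sand): t_1 = 8.45 × 0.16 / 0.1501 = 9.006 d
  layer 2 (silty sand): t_2 = 7.77 × 0.11 / 0.1501 = 5.693 d
Total t = Σ t_i = 14.70 days.

14.7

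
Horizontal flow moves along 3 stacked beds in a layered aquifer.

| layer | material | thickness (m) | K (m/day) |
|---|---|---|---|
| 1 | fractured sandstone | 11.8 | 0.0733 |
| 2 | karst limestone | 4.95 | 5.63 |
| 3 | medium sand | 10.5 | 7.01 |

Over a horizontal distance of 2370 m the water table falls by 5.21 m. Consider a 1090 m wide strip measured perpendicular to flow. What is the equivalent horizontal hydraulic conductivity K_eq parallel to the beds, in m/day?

Flow is parallel to layering, so each bed carries its own Darcy discharge and the transmissivities add.
Σ(K_i·b_i) = 0.0733×11.8 + 5.63×4.95 + 7.01×10.5 = 102.3 m²/day.
Total thickness b = 27.25 m, so K_eq = Σ(K_i·b_i)/b = 3.756 m/day.

3.76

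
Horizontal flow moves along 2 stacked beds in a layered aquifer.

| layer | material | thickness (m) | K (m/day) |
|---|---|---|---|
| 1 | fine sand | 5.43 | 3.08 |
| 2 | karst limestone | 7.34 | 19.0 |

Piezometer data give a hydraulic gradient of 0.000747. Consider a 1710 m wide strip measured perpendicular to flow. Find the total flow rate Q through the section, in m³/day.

200

Flow is parallel to layering, so each bed carries its own Darcy discharge and the transmissivities add.
Σ(K_i·b_i) = 3.08×5.43 + 19.0×7.34 = 156.2 m²/day.
Hydraulic gradient i = 0.000747.
Q = Σ(K_i·b_i) · W · i = 156.2 × 1710 × 0.0007470 = 199.5 m³/day.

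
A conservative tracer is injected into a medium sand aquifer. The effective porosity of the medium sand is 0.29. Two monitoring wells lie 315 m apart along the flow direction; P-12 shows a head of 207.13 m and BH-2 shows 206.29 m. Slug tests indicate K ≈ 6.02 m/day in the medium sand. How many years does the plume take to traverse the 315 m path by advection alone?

15.6

Hydraulic gradient i = (207.13 − 206.29) / 315 = 0.84 / 315 = 0.002667.
Darcy flux q = K · i = 6.020 × 0.002667 = 0.01605 m/day.
Seepage velocity v = q / n_e = 0.01605 / 0.29 = 0.05536 m/day.
Travel time t = L / v = 315 / 0.05536 = 5690 days = 15.58 years.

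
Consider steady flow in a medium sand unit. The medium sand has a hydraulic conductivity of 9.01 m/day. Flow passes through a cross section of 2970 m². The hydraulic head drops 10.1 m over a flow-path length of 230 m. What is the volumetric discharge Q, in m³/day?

1180

Hydraulic gradient i = Δh / L = 10.1 / 230 = 0.04391.
Darcy's law: Q = K · A · i = 9.010 × 2970 × 0.04391 = 1175 m³/day.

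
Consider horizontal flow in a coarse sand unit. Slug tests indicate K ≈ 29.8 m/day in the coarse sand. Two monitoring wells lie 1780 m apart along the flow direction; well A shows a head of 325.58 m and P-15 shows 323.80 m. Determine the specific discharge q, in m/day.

0.0298

Hydraulic gradient i = (325.58 − 323.80) / 1780 = 1.78 / 1780 = 0.001000.
Specific discharge q = K · i = 29.80 × 0.001000 = 0.02980 m/day.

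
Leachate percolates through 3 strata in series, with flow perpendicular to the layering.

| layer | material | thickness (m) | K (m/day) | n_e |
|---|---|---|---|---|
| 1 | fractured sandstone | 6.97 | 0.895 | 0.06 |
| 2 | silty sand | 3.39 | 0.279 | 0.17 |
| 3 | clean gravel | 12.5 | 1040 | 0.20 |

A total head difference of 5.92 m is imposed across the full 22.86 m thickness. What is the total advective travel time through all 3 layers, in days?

With flow normal to the layers, continuity requires the same specific discharge q through every layer.
Σ(b_i/K_i) = 6.97/0.895 + 3.39/0.279 + 12.5/1040 = 19.95 d.
q = Δh / Σ(b_i/K_i) = 5.92 / 19.95 = 0.2967 m/day.
In each layer the seepage velocity is v_i = q/n_i, so the layer transit time is t_i = b_i·n_i / q:
  layer 1 (fractured sandstone): t_1 = 6.97 × 0.06 / 0.2967 = 1.409 d
  layer 2 (silty sand): t_2 = 3.39 × 0.17 / 0.2967 = 1.942 d
  layer 3 (clean gravel): t_3 = 12.5 × 0.20 / 0.2967 = 8.425 d
Total t = Σ t_i = 11.78 days.

11.8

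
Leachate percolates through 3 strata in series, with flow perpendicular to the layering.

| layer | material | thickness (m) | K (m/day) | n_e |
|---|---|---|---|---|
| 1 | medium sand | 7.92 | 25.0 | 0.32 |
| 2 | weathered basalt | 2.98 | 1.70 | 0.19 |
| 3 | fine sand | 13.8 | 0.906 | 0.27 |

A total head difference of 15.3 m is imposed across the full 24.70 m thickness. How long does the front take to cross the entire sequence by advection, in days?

7.72

With flow normal to the layers, continuity requires the same specific discharge q through every layer.
Σ(b_i/K_i) = 7.92/25.0 + 2.98/1.70 + 13.8/0.906 = 17.30 d.
q = Δh / Σ(b_i/K_i) = 15.3 / 17.30 = 0.8843 m/day.
In each layer the seepage velocity is v_i = q/n_i, so the layer transit time is t_i = b_i·n_i / q:
  layer 1 (medium sand): t_1 = 7.92 × 0.32 / 0.8843 = 2.866 d
  layer 2 (weathered basalt): t_2 = 2.98 × 0.19 / 0.8843 = 0.6403 d
  layer 3 (fine sand): t_3 = 13.8 × 0.27 / 0.8843 = 4.213 d
Total t = Σ t_i = 7.720 days.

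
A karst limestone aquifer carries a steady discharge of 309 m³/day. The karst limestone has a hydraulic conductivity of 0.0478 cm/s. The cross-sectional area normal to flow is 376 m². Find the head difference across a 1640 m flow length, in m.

32.6

Convert K: 0.0478 cm/s × 864 = 41.30 m/day.
From Q = K·A·i, i = Q / (K·A) = 309 / (41.30 × 376.0) = 0.01990.
Head loss Δh = i · L = 0.01990 × 1640 = 32.63 m.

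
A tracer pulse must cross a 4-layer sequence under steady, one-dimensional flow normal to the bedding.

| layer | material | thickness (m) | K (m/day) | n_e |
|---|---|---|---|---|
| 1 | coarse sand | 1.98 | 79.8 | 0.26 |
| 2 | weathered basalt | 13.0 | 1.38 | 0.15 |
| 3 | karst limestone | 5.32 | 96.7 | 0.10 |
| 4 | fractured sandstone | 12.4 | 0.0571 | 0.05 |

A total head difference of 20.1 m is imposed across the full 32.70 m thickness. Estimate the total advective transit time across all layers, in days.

With flow normal to the layers, continuity requires the same specific discharge q through every layer.
Σ(b_i/K_i) = 1.98/79.8 + 13.0/1.38 + 5.32/96.7 + 12.4/0.0571 = 226.7 d.
q = Δh / Σ(b_i/K_i) = 20.1 / 226.7 = 0.08868 m/day.
In each layer the seepage velocity is v_i = q/n_i, so the layer transit time is t_i = b_i·n_i / q:
  layer 1 (coarse sand): t_1 = 1.98 × 0.26 / 0.08868 = 5.805 d
  layer 2 (weathered basalt): t_2 = 13.0 × 0.15 / 0.08868 = 21.99 d
  layer 3 (karst limestone): t_3 = 5.32 × 0.10 / 0.08868 = 5.999 d
  layer 4 (fractured sandstone): t_4 = 12.4 × 0.05 / 0.08868 = 6.992 d
Total t = Σ t_i = 40.79 days.

40.8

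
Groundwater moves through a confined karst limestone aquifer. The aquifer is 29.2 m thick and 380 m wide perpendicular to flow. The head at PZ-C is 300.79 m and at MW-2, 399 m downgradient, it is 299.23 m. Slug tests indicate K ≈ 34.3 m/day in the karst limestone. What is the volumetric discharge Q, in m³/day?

Cross-sectional area A = 380 × 29.2 = 11096 m².
Hydraulic gradient i = (300.79 − 299.23) / 399 = 1.56 / 399 = 0.003910.
Darcy's law: Q = K · A · i = 34.30 × 11096 × 0.003910 = 1488 m³/day.

1490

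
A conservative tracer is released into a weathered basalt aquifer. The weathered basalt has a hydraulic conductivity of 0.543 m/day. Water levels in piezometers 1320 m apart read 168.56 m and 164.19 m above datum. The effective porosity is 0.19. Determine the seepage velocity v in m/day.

0.00946

Hydraulic gradient i = (168.56 − 164.19) / 1320 = 4.37 / 1320 = 0.003311.
Darcy flux q = K · i = 0.5430 × 0.003311 = 0.001798 m/day.
Seepage velocity v = q / n_e = 0.001798 / 0.19 = 0.009461 m/day.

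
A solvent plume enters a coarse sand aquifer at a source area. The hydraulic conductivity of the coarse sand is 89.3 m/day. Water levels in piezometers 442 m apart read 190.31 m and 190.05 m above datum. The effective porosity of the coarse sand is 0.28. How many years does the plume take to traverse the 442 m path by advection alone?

Hydraulic gradient i = (190.31 − 190.05) / 442 = 0.26 / 442 = 0.0005882.
Darcy flux q = K · i = 89.30 × 0.0005882 = 0.05253 m/day.
Seepage velocity v = q / n_e = 0.05253 / 0.28 = 0.1876 m/day.
Travel time t = L / v = 442 / 0.1876 = 2356 days = 6.450 years.

6.45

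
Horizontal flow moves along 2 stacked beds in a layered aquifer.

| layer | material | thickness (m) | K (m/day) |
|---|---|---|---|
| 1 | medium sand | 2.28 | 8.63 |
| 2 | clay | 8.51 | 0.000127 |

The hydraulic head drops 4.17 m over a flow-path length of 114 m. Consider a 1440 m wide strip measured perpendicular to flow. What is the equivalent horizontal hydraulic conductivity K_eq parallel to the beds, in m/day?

1.82

Flow is parallel to layering, so each bed carries its own Darcy discharge and the transmissivities add.
Σ(K_i·b_i) = 8.63×2.28 + 0.000127×8.51 = 19.68 m²/day.
Total thickness b = 10.79 m, so K_eq = Σ(K_i·b_i)/b = 1.824 m/day.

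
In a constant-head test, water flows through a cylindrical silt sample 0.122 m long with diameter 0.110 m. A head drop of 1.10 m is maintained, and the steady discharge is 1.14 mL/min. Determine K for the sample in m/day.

0.0192

Cross-sectional area A = π·(d/2)² = π × (0.110/2)² = 0.009503 m².
Convert discharge: 1.14 mL/min = 1.900e-08 m³/s.
Darcy's law rearranged: K = Q·L / (A·Δh) = 1.900e-08 × 0.122 / (0.009503 × 1.10) = 2.217e-07 m/s = 0.01916 m/day.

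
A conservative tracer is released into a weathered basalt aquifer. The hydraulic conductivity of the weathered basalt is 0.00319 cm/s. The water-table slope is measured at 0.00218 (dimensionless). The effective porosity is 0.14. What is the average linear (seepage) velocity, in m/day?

Convert K: 0.00319 cm/s × 864 = 2.756 m/day.
Hydraulic gradient i = 0.00218.
Darcy flux q = K · i = 2.756 × 0.002180 = 0.006008 m/day.
Seepage velocity v = q / n_e = 0.006008 / 0.14 = 0.04292 m/day.

0.0429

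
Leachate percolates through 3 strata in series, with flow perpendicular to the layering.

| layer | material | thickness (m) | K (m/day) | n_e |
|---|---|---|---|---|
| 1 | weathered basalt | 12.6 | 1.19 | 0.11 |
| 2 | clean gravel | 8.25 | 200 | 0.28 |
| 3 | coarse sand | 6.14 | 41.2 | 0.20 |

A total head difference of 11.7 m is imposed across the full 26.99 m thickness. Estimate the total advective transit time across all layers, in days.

With flow normal to the layers, continuity requires the same specific discharge q through every layer.
Σ(b_i/K_i) = 12.6/1.19 + 8.25/200 + 6.14/41.2 = 10.78 d.
q = Δh / Σ(b_i/K_i) = 11.7 / 10.78 = 1.085 m/day.
In each layer the seepage velocity is v_i = q/n_i, so the layer transit time is t_i = b_i·n_i / q:
  layer 1 (weathered basalt): t_1 = 12.6 × 0.11 / 1.085 = 1.277 d
  layer 2 (clean gravel): t_2 = 8.25 × 0.28 / 1.085 = 2.128 d
  layer 3 (coarse sand): t_3 = 6.14 × 0.20 / 1.085 = 1.131 d
Total t = Σ t_i = 4.536 days.

4.54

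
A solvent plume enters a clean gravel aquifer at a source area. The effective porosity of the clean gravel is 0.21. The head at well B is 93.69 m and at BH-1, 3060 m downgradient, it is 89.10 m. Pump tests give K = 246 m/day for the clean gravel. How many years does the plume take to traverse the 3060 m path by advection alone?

Hydraulic gradient i = (93.69 − 89.10) / 3060 = 4.59 / 3060 = 0.001500.
Darcy flux q = K · i = 246.0 × 0.001500 = 0.3690 m/day.
Seepage velocity v = q / n_e = 0.3690 / 0.21 = 1.757 m/day.
Travel time t = L / v = 3060 / 1.757 = 1741 days = 4.768 years.

4.77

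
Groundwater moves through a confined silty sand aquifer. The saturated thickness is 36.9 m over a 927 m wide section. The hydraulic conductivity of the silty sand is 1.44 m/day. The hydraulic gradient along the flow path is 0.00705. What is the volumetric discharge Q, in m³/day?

347

Cross-sectional area A = 927 × 36.9 = 34206 m².
Hydraulic gradient i = 0.00705.
Darcy's law: Q = K · A · i = 1.440 × 34206 × 0.007050 = 347.3 m³/day.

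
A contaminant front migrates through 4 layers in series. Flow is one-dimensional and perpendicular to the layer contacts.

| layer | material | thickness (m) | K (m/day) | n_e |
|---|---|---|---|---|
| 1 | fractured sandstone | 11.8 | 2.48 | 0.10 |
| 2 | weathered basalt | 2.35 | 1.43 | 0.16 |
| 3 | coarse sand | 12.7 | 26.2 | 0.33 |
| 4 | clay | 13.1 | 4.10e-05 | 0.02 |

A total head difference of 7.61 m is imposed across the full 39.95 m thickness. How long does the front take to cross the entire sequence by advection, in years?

691

With flow normal to the layers, continuity requires the same specific discharge q through every layer.
Σ(b_i/K_i) = 11.8/2.48 + 2.35/1.43 + 12.7/26.2 + 13.1/4.10e-05 = 3.195e+05 d.
q = Δh / Σ(b_i/K_i) = 7.61 / 3.195e+05 = 2.382e-05 m/day.
In each layer the seepage velocity is v_i = q/n_i, so the layer transit time is t_i = b_i·n_i / q:
  layer 1 (fractured sandstone): t_1 = 11.8 × 0.10 / 2.382e-05 = 49544 d
  layer 2 (weathered basalt): t_2 = 2.35 × 0.16 / 2.382e-05 = 15787 d
  layer 3 (coarse sand): t_3 = 12.7 × 0.33 / 2.382e-05 = 1.760e+05 d
  layer 4 (clay): t_4 = 13.1 × 0.02 / 2.382e-05 = 11001 d
Total t = Σ t_i = 2.523e+05 days = 690.8 years.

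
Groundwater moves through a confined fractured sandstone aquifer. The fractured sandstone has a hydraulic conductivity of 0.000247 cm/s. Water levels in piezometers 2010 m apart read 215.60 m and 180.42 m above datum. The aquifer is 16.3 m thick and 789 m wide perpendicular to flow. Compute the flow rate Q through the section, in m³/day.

48.0

Convert K: 0.000247 cm/s × 864 = 0.2134 m/day.
Cross-sectional area A = 789 × 16.3 = 12861 m².
Hydraulic gradient i = (215.60 − 180.42) / 2010 = 35.18 / 2010 = 0.01750.
Darcy's law: Q = K · A · i = 0.2134 × 12861 × 0.01750 = 48.04 m³/day.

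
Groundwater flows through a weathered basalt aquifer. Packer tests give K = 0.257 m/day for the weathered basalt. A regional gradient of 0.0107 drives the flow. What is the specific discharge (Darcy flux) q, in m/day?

Hydraulic gradient i = 0.0107.
Specific discharge q = K · i = 0.2570 × 0.01070 = 0.002750 m/day.

0.00275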